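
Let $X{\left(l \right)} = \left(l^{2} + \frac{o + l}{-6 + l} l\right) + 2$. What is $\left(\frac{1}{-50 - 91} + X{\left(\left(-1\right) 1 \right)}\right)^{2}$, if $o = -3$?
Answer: $\frac{5712100}{974169} \approx 5.8636$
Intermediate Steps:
$X{\left(l \right)} = 2 + l^{2} + \frac{l \left(-3 + l\right)}{-6 + l}$ ($X{\left(l \right)} = \left(l^{2} + \frac{-3 + l}{-6 + l} l\right) + 2 = \left(l^{2} + \frac{l \left(-3 + l\right)}{-6 + l}\right) + 2 = 2 + l^{2} + \frac{l \left(-3 + l\right)}{-6 + l}$)
$\left(\frac{1}{-50 - 91} + X{\left(\left(-1\right) 1 \right)}\right)^{2} = \left(\frac{1}{-50 - 91} + \frac{-12 + \left(\left(-1\right) 1\right)^{3} - \left(-1\right) 1 - 5 \left(\left(-1\right) 1\right)^{2}}{-6 - 1}\right)^{2} = \left(\frac{1}{-141} + \frac{-12 + \left(-1\right)^{3} - -1 - 5 \left(-1\right)^{2}}{-6 - 1}\right)^{2} = \left(- \frac{1}{141} + \frac{-12 - 1 + 1 - 5}{-7}\right)^{2} = \left(- \frac{1}{141} - \frac{-12 - 1 + 1 - 5}{7}\right)^{2} = \left(- \frac{1}{141} - - \frac{17}{7}\right)^{2} = \left(- \frac{1}{141} + \frac{17}{7}\right)^{2} = \left(\frac{2390}{987}\right)^{2} = \frac{5712100}{974169}$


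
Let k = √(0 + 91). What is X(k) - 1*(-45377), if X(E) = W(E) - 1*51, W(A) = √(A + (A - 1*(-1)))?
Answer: 45326 + √(1 + 2*√91) ≈ 45331.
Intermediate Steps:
W(A) = √(1 + 2*A) (W(A) = √(A + (A + 1)) = √(A + (1 + A)) = √(1 + 2*A))
k = √91 ≈ 9.5394
X(E) = -51 + √(1 + 2*E) (X(E) = √(1 + 2*E) - 1*51 = √(1 + 2*E) - 51 = -51 + √(1 + 2*E))
X(k) - 1*(-45377) = (-51 + √(1 + 2*√91)) - 1*(-45377) = (-51 + √(1 + 2*√91)) + 45377 = 45326 + √(1 + 2*√91)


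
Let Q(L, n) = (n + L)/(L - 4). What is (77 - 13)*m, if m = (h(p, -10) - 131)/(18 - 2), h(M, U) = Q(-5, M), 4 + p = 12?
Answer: -1576/3 ≈ -525.33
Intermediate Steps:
p = 8 (p = -4 + 12 = 8)
Q(L, n) = (L + n)/(-4 + L)
h(M, U) = 5/9 - M/9 (h(M, U) = (-5 + M)/(-4 - 5) = (-5 + M)/(-9) = -(-5 + M)/9 = 5/9 - M/9)
m = -197/24 (m = ((5/9 - 1/9*8) - 131)/(18 - 2) = ((5/9 - 8/9) - 131)/16 = (-1/3 - 131)*(1/16) = -394/3*1/16 = -197/24 ≈ -8.2083)
(77 - 13)*m = (77 - 13)*(-197/24) = 64*(-197/24) = -1576/3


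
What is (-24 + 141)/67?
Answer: 117/67 ≈ 1.7463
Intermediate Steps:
(-24 + 141)/67 = 117*(1/67) = 117/67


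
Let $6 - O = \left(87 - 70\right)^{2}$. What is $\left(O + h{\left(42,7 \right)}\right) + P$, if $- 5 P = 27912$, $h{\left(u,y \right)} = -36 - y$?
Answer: $- \frac{29542}{5} \approx -5908.4$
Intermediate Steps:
$P = - \frac{27912}{5}$ ($P = \left(- \frac{1}{5}\right) 27912 = - \frac{27912}{5} \approx -5582.4$)
$O = -283$ ($O = 6 - \left(87 - 70\right)^{2} = 6 - 17^{2} = 6 - 289 = -283$)
$\left(O + h{\left(42,7 \right)}\right) + P = \left(-283 - 43\right) - \frac{27912}{5} = -326 - \frac{27912}{5} = - \frac{29542}{5}$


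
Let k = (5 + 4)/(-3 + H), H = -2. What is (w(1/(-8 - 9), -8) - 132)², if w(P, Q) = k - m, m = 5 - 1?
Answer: 474721/25 ≈ 18989.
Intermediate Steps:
m = 4
k = -9/5 (k = (5 + 4)/(-3 - 2) = 9/(-5) = 9*(-⅕) = -9/5 ≈ -1.8000)
w(P, Q) = -29/5 (w(P, Q) = -9/5 - 1*4 = -9/5 - 4 = -29/5)
(w(1/(-8 - 9), -8) - 132)² = (-29/5 - 132)² = (-689/5)² = 474721/25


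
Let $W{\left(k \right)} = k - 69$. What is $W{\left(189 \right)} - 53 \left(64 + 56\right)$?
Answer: $-6240$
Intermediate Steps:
$W{\left(k \right)} = -69 + k$
$W{\left(189 \right)} - 53 \left(64 + 56\right) = \left(-69 + 189\right) - 53 \left(64 + 56\right) = 120 - 53 \cdot 120 = 120 - 6360 = -6240$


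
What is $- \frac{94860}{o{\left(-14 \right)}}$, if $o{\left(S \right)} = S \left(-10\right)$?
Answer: $- \frac{4743}{7} \approx -677.57$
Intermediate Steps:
$o{\left(S \right)} = - 10 S$
$- \frac{94860}{o{\left(-14 \right)}} = - \frac{94860}{\left(-10\right) \left(-14\right)} = - \frac{94860}{140} = \left(-94860\right) \frac{1}{140} = - \frac{4743}{7}$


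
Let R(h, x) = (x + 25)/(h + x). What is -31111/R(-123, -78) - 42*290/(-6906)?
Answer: -135801007/1151 ≈ -1.1799e+5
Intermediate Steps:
R(h, x) = (25 + x)/(h + x)
-31111/R(-123, -78) - 42*290/(-6906) = -31111*(-123 - 78)/(25 - 78) - 42*290/(-6906) = -31111/(-53/(-201)) - 12180*(-1/6906) = -31111/((-1/201*(-53))) + 2030/1151 = -31111/53/201 + 2030/1151 = -31111*201/53 + 2030/1151 = -117987 + 2030/1151 = -135801007/1151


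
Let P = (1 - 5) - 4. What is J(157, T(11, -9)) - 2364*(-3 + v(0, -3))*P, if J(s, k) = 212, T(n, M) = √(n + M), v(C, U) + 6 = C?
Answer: -169996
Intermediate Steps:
v(C, U) = -6 + C
T(n, M) = √(M + n)
P = -8 (P = -4 - 4 = -8)
J(157, T(11, -9)) - 2364*(-3 + v(0, -3))*P = 212 - 2364*(-3 + (-6 + 0))*(-8) = 212 - 2364*(-3 - 6)*(-8) = 212 - (-21276)*(-8) = 212 - 2364*72 = 212 - 170208 = -169996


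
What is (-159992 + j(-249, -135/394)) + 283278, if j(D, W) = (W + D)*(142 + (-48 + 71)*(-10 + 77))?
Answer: -116764919/394 ≈ -2.9636e+5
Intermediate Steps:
j(D, W) = 1683*D + 1683*W (j(D, W) = (D + W)*(142 + 23*67) = (D + W)*(142 + 1541) = (D + W)*1683 = 1683*D + 1683*W)
(-159992 + j(-249, -135/394)) + 283278 = (-159992 + (1683*(-249) + 1683*(-135/394))) + 283278 = (-159992 + (-419067 + 1683*(-135*1/394))) + 283278 = (-159992 + (-419067 + 1683*(-135/394))) + 283278 = (-159992 + (-419067 - 227205/394)) + 283278 = (-159992 - 165339603/394) + 283278 = -228376451/394 + 283278 = -116764919/394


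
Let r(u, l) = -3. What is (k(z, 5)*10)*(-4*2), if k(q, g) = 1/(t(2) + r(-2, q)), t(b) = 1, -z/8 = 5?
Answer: 40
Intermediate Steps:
z = -40 (z = -8*5 = -40)
k(q, g) = -½ (k(q, g) = 1/(1 - 3) = 1/(-2) = -½)
(k(z, 5)*10)*(-4*2) = (-½*10)*(-4*2) = -5*(-8) = 40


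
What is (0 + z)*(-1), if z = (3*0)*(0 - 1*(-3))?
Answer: 0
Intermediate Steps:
z = 0 (z = 0*(0 + 3) = 0*3 = 0)
(0 + z)*(-1) = (0 + 0)*(-1) = 0*(-1) = 0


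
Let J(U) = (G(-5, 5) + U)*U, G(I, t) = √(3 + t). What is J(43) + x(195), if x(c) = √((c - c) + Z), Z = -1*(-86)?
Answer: 1849 + √86 + 86*√2 ≈ 1979.9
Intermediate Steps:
Z = 86
x(c) = √86 (x(c) = √((c - c) + 86) = √(0 + 86) = √86)
J(U) = U*(U + 2*√2) (J(U) = (√(3 + 5) + U)*U = (√8 + U)*U = (2*√2 + U)*U = (U + 2*√2)*U = U*(U + 2*√2))
J(43) + x(195) = 43*(43 + 2*√2) + √86 = (1849 + 86*√2) + √86 = 1849 + √86 + 86*√2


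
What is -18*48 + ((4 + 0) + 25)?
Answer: -835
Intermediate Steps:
-18*48 + ((4 + 0) + 25) = -864 + (4 + 25) = -864 + 29 = -835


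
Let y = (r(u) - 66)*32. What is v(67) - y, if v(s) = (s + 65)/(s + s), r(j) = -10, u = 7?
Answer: 163010/67 ≈ 2433.0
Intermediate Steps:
v(s) = (65 + s)/(2*s) (v(s) = (65 + s)/((2*s)) = (65 + s)*(1/(2*s)) = (65 + s)/(2*s))
y = -2432 (y = (-10 - 66)*32 = -76*32 = -2432)
v(67) - y = (½)*(65 + 67)/67 - 1*(-2432) = (½)*(1/67)*132 + 2432 = 66/67 + 2432 = 163010/67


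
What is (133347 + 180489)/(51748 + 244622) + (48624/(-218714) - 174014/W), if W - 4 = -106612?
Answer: 78985864619857/31992403472840 ≈ 2.4689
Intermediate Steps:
W = -106608 (W = 4 - 106612 = -106608)
(133347 + 180489)/(51748 + 244622) + (48624/(-218714) - 174014/W) = (133347 + 180489)/(51748 + 244622) + (48624/(-218714) - 174014/(-106608)) = 313836/296370 + (48624*(-1/218714) - 174014*(-1/106608)) = 313836*(1/296370) + (-24312/109357 + 87007/53304) = 52306/49395 + 8218897651/5829165528 = 78985864619857/31992403472840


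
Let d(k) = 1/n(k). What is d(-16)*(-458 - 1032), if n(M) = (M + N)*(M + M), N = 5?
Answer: -745/176 ≈ -4.2330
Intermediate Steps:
n(M) = 2*M*(5 + M) (n(M) = (M + 5)*(M + M) = (5 + M)*(2*M) = 2*M*(5 + M))
d(k) = 1/(2*k*(5 + k))
d(-16)*(-458 - 1032) = ((1/2)/(-16*(5 - 16)))*(-458 - 1032) = ((1/2)*(-1/16)/(-11))*(-1490) = ((1/2)*(-1/16)*(-1/11))*(-1490) = (1/352)*(-1490) = -745/176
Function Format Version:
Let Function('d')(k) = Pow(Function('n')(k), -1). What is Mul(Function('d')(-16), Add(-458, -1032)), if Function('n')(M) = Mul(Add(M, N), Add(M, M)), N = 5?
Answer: Rational(-745, 176) ≈ -4.2330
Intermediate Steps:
Function('n')(M) = Mul(2, M, Add(5, M)) (Function('n')(M) = Mul(Add(M, 5), Add(M, M)) = Mul(Add(5, M), Mul(2, M)) = Mul(2, M, Add(5, M)))
Function('d')(k) = Mul(Rational(1, 2), Pow(k, -1), Pow(Add(5, k), -1)) (Function('d')(k) = Pow(Mul(2, k, Add(5, k)), -1) = Mul(Rational(1, 2), Pow(k, -1), Pow(Add(5, k), -1)))
Mul(Function('d')(-16), Add(-458, -1032)) = Mul(Mul(Rational(1, 2), Pow(-16, -1), Pow(Add(5, -16), -1)), Add(-458, -1032)) = Mul(Mul(Rational(1, 2), Rational(-1, 16), Pow(-11, -1)), -1490) = Mul(Mul(Rational(1, 2), Rational(-1, 16), Rational(-1, 11)), -1490) = Mul(Rational(1, 352), -1490) = Rational(-745, 176)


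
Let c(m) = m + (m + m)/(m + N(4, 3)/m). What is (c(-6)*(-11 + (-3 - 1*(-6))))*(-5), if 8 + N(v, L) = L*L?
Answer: -6000/37 ≈ -162.16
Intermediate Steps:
N(v, L) = -8 + L**2 (N(v, L) = -8 + L*L = -8 + L**2)
c(m) = m + 2*m/(m + 1/m) (c(m) = m + (m + m)/(m + (-8 + 3**2)/m) = m + (2*m)/(m + (-8 + 9)/m) = m + (2*m)/(m + 1/m) = m + 2*m/(m + 1/m))
(c(-6)*(-11 + (-3 - 1*(-6))))*(-5) = ((-6*(1 + (-6)**2 + 2*(-6))/(1 + (-6)**2))*(-11 + (-3 - 1*(-6))))*(-5) = ((-6*(1 + 36 - 12)/(1 + 36))*(-11 + (-3 + 6)))*(-5) = ((-6*25/37)*(-11 + 3))*(-5) = (-6*1/37*25*(-8))*(-5) = -150/37*(-8)*(-5) = (1200/37)*(-5) = -6000/37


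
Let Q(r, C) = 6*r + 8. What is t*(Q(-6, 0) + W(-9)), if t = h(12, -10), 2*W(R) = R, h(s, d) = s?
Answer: -390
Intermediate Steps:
W(R) = R/2
Q(r, C) = 8 + 6*r
t = 12
t*(Q(-6, 0) + W(-9)) = 12*((8 + 6*(-6)) + (½)*(-9)) = 12*((8 - 36) - 9/2) = 12*(-28 - 9/2) = 12*(-65/2) = -390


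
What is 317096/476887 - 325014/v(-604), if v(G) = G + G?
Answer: 77689001693/288039748 ≈ 269.72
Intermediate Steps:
v(G) = 2*G
317096/476887 - 325014/v(-604) = 317096/476887 - 325014/(2*(-604)) = 317096*(1/476887) - 325014/(-1208) = 317096/476887 - 325014*(-1/1208) = 317096/476887 + 162507/604 = 77689001693/288039748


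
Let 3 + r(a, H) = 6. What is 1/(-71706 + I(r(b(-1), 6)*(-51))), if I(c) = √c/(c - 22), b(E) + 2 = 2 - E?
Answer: -43058750/3087570727503 + 175*I*√17/52488702367551 ≈ -1.3946e-5 + 1.3747e-11*I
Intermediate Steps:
b(E) = -E (b(E) = -2 + (2 - E) = -E)
r(a, H) = 3 (r(a, H) = -3 + 6 = 3)
I(c) = √c/(-22 + c)
1/(-71706 + I(r(b(-1), 6)*(-51))) = 1/(-71706 + √(3*(-51))/(-22 + 3*(-51))) = 1/(-71706 + √(-153)/(-22 - 153)) = 1/(-71706 + (3*I*√17)/(-175)) = 1/(-71706 + (3*I*√17)*(-1/175)) = 1/(-71706 - 3*I*√17/175)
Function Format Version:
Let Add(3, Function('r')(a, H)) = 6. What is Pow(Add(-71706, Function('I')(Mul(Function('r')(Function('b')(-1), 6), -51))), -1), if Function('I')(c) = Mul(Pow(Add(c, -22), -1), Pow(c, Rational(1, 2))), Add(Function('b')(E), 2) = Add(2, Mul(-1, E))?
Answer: Add(Rational(-43058750, 3087570727503), Mul(Rational(175, 52488702367551), I, Pow(17, Rational(1, 2)))) ≈ Add(-1.3946e-5, Mul(1.3747e-11, I))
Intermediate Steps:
Function('b')(E) = Mul(-1, E) (Function('b')(E) = Add(-2, Add(2, Mul(-1, E))) = Mul(-1, E))
Function('r')(a, H) = 3 (Function('r')(a, H) = Add(-3, 6) = 3)
Function('I')(c) = Mul(Pow(c, Rational(1, 2)), Pow(Add(-22, c), -1)) (Function('I')(c) = Mul(Pow(Add(-22, c), -1), Pow(c, Rational(1, 2))) = Mul(Pow(c, Rational(1, 2)), Pow(Add(-22, c), -1)))
Pow(Add(-71706, Function('I')(Mul(Function('r')(Function('b')(-1), 6), -51))), -1) = Pow(Add(-71706, Mul(Pow(Mul(3, -51), Rational(1, 2)), Pow(Add(-22, Mul(3, -51)), -1))), -1) = Pow(Add(-71706, Mul(Pow(-153, Rational(1, 2)), Pow(Add(-22, -153), -1))), -1) = Pow(Add(-71706, Mul(Mul(3, I, Pow(17, Rational(1, 2))), Pow(-175, -1))), -1) = Pow(Add(-71706, Mul(Mul(3, I, Pow(17, Rational(1, 2))), Rational(-1, 175))), -1) = Pow(Add(-71706, Mul(Rational(-3, 175), I, Pow(17, Rational(1, 2)))), -1)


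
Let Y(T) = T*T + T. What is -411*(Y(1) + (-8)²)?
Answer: -27126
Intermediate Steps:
Y(T) = T + T² (Y(T) = T² + T = T + T²)
-411*(Y(1) + (-8)²) = -411*(1*(1 + 1) + (-8)²) = -411*(1*2 + 64) = -411*(2 + 64) = -411*66 = -27126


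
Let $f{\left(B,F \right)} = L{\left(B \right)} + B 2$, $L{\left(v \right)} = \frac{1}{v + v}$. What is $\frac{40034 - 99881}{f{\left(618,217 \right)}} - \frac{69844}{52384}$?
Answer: $- \frac{995397918949}{20006719912} \approx -49.753$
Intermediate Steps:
$L{\left(v \right)} = \frac{1}{2 v}$
$f{\left(B,F \right)} = \frac{1}{2 B} + 2 B$ ($f{\left(B,F \right)} = \frac{1}{2 B} + B 2 = \frac{1}{2 B} + 2 B$)
$\frac{40034 - 99881}{f{\left(618,217 \right)}} - \frac{69844}{52384} = \frac{40034 - 99881}{\frac{1}{2 \cdot 618} + 2 \cdot 618} - \frac{69844}{52384} = - \frac{59847}{\frac{1}{2} \cdot \frac{1}{618} + 1236} - \frac{17461}{13096} = - \frac{59847}{\frac{1}{1236} + 1236} - \frac{17461}{13096} = - \frac{59847}{\frac{1527697}{1236}} - \frac{17461}{13096} = \left(-59847\right) \frac{1236}{1527697} - \frac{17461}{13096} = - \frac{73970892}{1527697} - \frac{17461}{13096} = - \frac{995397918949}{20006719912}$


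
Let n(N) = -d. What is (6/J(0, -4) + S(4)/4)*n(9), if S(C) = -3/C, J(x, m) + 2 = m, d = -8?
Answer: -19/2 ≈ -9.5000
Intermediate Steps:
J(x, m) = -2 + m
n(N) = 8 (n(N) = -1*(-8) = 8)
(6/J(0, -4) + S(4)/4)*n(9) = (6/(-2 - 4) - 3/4/4)*8 = (6/(-6) - 3*¼*(¼))*8 = (6*(-⅙) - ¾*¼)*8 = (-1 - 3/16)*8 = -19/16*8 = -19/2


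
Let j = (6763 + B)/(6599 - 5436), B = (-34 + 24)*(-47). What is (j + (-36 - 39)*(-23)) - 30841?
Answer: -33854675/1163 ≈ -29110.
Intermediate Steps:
B = 470 (B = -10*(-47) = 470)
j = 7233/1163 (j = (6763 + 470)/(6599 - 5436) = 7233/1163 ≈ 6.2193)
(j + (-36 - 39)*(-23)) - 30841 = (7233/1163 + (-36 - 39)*(-23)) - 30841 = (7233/1163 - 75*(-23)) - 30841 = (7233/1163 + 1725) - 30841 = 2013408/1163 - 30841 = -33854675/1163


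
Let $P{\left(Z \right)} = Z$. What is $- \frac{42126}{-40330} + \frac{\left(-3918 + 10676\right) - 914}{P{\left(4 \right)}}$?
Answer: $\frac{29482128}{20165} \approx 1462.0$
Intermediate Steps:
$- \frac{42126}{-40330} + \frac{\left(-3918 + 10676\right) - 914}{P{\left(4 \right)}} = - \frac{42126}{-40330} + \frac{\left(-3918 + 10676\right) - 914}{4} = \left(-42126\right) \left(- \frac{1}{40330}\right) + \left(6758 - 914\right) \frac{1}{4} = \frac{21063}{20165} + 5844 \cdot \frac{1}{4} = \frac{21063}{20165} + 1461 = \frac{29482128}{20165}$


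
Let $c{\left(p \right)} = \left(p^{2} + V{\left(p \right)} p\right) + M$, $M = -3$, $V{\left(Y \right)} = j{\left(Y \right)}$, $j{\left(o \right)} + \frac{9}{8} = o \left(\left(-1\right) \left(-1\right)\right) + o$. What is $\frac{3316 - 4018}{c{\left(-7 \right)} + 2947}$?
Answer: $- \frac{432}{1907} \approx -0.22653$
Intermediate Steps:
$j{\left(o \right)} = - \frac{9}{8} + 2 o$ ($j{\left(o \right)} = - \frac{9}{8} + \left(o \left(\left(-1\right) \left(-1\right)\right) + o\right) = - \frac{9}{8} + \left(o 1 + o\right) = - \frac{9}{8} + \left(o + o\right) = - \frac{9}{8} + 2 o$)
$V{\left(Y \right)} = - \frac{9}{8} + 2 Y$
$c{\left(p \right)} = -3 + p^{2} + p \left(- \frac{9}{8} + 2 p\right)$ ($c{\left(p \right)} = \left(p^{2} + \left(- \frac{9}{8} + 2 p\right) p\right) - 3 = \left(p^{2} + p \left(- \frac{9}{8} + 2 p\right)\right) - 3 = -3 + p^{2} + p \left(- \frac{9}{8} + 2 p\right)$)
$\frac{3316 - 4018}{c{\left(-7 \right)} + 2947} = \frac{3316 - 4018}{\left(-3 + 3 \left(-7\right)^{2} - - \frac{63}{8}\right) + 2947} = - \frac{702}{\left(-3 + 3 \cdot 49 + \frac{63}{8}\right) + 2947} = - \frac{702}{\left(-3 + 147 + \frac{63}{8}\right) + 2947} = - \frac{702}{\frac{1215}{8} + 2947} = - \frac{702}{\frac{24791}{8}} = \left(-702\right) \frac{8}{24791} = - \frac{432}{1907}$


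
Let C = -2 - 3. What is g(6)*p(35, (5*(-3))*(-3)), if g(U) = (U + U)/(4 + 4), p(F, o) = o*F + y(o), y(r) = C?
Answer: 2355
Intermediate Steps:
C = -5
y(r) = -5
p(F, o) = -5 + F*o (p(F, o) = o*F - 5 = F*o - 5 = -5 + F*o)
g(U) = U/4 (g(U) = (2*U)/8 = (2*U)*(1/8) = U/4)
g(6)*p(35, (5*(-3))*(-3)) = ((1/4)*6)*(-5 + 35*((5*(-3))*(-3))) = 3*(-5 + 35*(-15*(-3)))/2 = 3*(-5 + 35*45)/2 = 3*(-5 + 1575)/2 = (3/2)*1570 = 2355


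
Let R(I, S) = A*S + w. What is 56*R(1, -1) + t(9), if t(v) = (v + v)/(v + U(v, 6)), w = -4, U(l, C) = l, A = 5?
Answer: -503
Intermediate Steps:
R(I, S) = -4 + 5*S (R(I, S) = 5*S - 4 = -4 + 5*S)
t(v) = 1 (t(v) = (v + v)/(v + v) = (2*v)/((2*v)) = (2*v)*(1/(2*v)) = 1)
56*R(1, -1) + t(9) = 56*(-4 + 5*(-1)) + 1 = 56*(-4 - 5) + 1 = 56*(-9) + 1 = -504 + 1 = -503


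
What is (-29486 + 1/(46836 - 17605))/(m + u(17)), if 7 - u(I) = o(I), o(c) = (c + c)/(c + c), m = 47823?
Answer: -287301755/466029833 ≈ -0.61649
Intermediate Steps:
o(c) = 1 (o(c) = (2*c)/((2*c)) = (2*c)*(1/(2*c)) = 1)
u(I) = 6 (u(I) = 7 - 1*1 = 7 - 1 = 6)
(-29486 + 1/(46836 - 17605))/(m + u(17)) = (-29486 + 1/(46836 - 17605))/(47823 + 6) = (-29486 + 1/29231)/47829 = (-29486 + 1/29231)*(1/47829) = -861905265/29231*1/47829 = -287301755/466029833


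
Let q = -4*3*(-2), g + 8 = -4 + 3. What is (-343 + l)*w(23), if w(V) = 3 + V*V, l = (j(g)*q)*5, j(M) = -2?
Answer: -310156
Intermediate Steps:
g = -9 (g = -8 + (-4 + 3) = -8 - 1 = -9)
q = 24 (q = -12*(-2) = 24)
l = -240 (l = -2*24*5 = -48*5 = -240)
w(V) = 3 + V**2
(-343 + l)*w(23) = (-343 - 240)*(3 + 23**2) = -583*(3 + 529) = -583*532 = -310156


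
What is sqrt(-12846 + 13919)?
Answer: sqrt(1073) ≈ 32.757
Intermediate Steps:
sqrt(-12846 + 13919) = sqrt(1073)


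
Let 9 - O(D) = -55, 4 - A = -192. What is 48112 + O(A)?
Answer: 48176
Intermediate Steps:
A = 196 (A = 4 - 1*(-192) = 4 + 192 = 196)
O(D) = 64 (O(D) = 9 - 1*(-55) = 9 + 55 = 64)
48112 + O(A) = 48112 + 64 = 48176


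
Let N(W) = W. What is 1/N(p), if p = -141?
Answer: -1/141 ≈ -0.0070922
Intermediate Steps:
1/N(p) = 1/(-141) = -1/141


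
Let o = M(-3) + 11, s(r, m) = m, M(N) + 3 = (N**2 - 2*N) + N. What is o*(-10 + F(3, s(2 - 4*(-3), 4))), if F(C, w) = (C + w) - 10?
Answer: -260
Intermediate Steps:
M(N) = -3 + N**2 - N (M(N) = -3 + ((N**2 - 2*N) + N) = -3 + (N**2 - N) = -3 + N**2 - N)
F(C, w) = -10 + C + w
o = 20 (o = (-3 + (-3)**2 - 1*(-3)) + 11 = (-3 + 9 + 3) + 11 = 9 + 11 = 20)
o*(-10 + F(3, s(2 - 4*(-3), 4))) = 20*(-10 + (-10 + 3 + 4)) = 20*(-10 - 3) = 20*(-13) = -260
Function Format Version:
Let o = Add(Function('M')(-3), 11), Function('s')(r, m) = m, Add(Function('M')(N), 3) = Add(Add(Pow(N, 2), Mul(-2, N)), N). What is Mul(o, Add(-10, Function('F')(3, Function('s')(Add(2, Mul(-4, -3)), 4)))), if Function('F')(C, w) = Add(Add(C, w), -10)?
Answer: -260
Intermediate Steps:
Function('M')(N) = Add(-3, Pow(N, 2), Mul(-1, N)) (Function('M')(N) = Add(-3, Add(Add(Pow(N, 2), Mul(-2, N)), N)) = Add(-3, Add(Pow(N, 2), Mul(-1, N))) = Add(-3, Pow(N, 2), Mul(-1, N)))
Function('F')(C, w) = Add(-10, C, w)
o = 20 (o = Add(Add(-3, Pow(-3, 2), Mul(-1, -3)), 11) = Add(Add(-3, 9, 3), 11) = Add(9, 11) = 20)
Mul(o, Add(-10, Function('F')(3, Function('s')(Add(2, Mul(-4, -3)), 4)))) = Mul(20, Add(-10, Add(-10, 3, 4))) = Mul(20, Add(-10, -3)) = Mul(20, -13) = -260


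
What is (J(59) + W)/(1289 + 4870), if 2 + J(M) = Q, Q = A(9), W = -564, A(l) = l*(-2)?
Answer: -584/6159 ≈ -0.094821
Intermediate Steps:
A(l) = -2*l
Q = -18 (Q = -2*9 = -18)
J(M) = -20 (J(M) = -2 - 18 = -20)
(J(59) + W)/(1289 + 4870) = (-20 - 564)/(1289 + 4870) = -584/6159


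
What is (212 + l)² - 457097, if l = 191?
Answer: -294688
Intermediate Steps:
(212 + l)² - 457097 = (212 + 191)² - 457097 = 403² - 457097 = 162409 - 457097 = -294688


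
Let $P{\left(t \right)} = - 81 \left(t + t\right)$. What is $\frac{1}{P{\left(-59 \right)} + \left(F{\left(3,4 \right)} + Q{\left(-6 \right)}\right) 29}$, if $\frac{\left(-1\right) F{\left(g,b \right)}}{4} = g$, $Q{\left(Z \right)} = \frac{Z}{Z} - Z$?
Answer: $\frac{1}{9413} \approx 0.00010624$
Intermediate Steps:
$Q{\left(Z \right)} = 1 - Z$
$F{\left(g,b \right)} = - 4 g$
$P{\left(t \right)} = - 162 t$ ($P{\left(t \right)} = - 81 \cdot 2 t = - 162 t$)
$\frac{1}{P{\left(-59 \right)} + \left(F{\left(3,4 \right)} + Q{\left(-6 \right)}\right) 29} = \frac{1}{\left(-162\right) \left(-59\right) + \left(\left(-4\right) 3 + \left(1 - -6\right)\right) 29} = \frac{1}{9558 + \left(-12 + \left(1 + 6\right)\right) 29} = \frac{1}{9558 + \left(-12 + 7\right) 29} = \frac{1}{9558 - 145} = \frac{1}{9413}$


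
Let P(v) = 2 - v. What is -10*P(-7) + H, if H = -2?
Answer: -92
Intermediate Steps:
-10*P(-7) + H = -10*(2 - 1*(-7)) - 2 = -10*(2 + 7) - 2 = -10*9 - 2 = -90 - 2 = -92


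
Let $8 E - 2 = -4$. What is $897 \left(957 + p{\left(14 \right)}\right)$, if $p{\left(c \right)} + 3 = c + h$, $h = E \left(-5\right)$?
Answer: $\frac{3477669}{4} \approx 8.6942 \cdot 10^{5}$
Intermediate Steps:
$E = - \frac{1}{4}$ ($E = \frac{1}{4} + \frac{1}{8} \left(-4\right) = \frac{1}{4} - \frac{1}{2} = - \frac{1}{4} \approx -0.25$)
$h = \frac{5}{4}$ ($h = \left(- \frac{1}{4}\right) \left(-5\right) = \frac{5}{4} \approx 1.25$)
$p{\left(c \right)} = - \frac{7}{4} + c$ ($p{\left(c \right)} = -3 + \left(c + \frac{5}{4}\right) = -3 + \left(\frac{5}{4} + c\right) = - \frac{7}{4} + c$)
$897 \left(957 + p{\left(14 \right)}\right) = 897 \left(957 + \left(- \frac{7}{4} + 14\right)\right) = 897 \left(957 + \frac{49}{4}\right) = 897 \cdot \frac{3877}{4} = \frac{3477669}{4}$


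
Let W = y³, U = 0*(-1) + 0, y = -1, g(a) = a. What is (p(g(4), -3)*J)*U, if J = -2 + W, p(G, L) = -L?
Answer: 0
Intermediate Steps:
U = 0 (U = 0 + 0 = 0)
W = -1 (W = (-1)³ = -1)
J = -3 (J = -2 - 1 = -3)
(p(g(4), -3)*J)*U = (-1*(-3)*(-3))*0 = (3*(-3))*0 = -9*0 = 0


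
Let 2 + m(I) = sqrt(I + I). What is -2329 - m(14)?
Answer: -2327 - 2*sqrt(7) ≈ -2332.3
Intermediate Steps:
m(I) = -2 + sqrt(2)*sqrt(I) (m(I) = -2 + sqrt(I + I) = -2 + sqrt(2*I) = -2 + sqrt(2)*sqrt(I))
-2329 - m(14) = -2329 - (-2 + sqrt(2)*sqrt(14)) = -2329 - (-2 + 2*sqrt(7)) = -2329 + (2 - 2*sqrt(7)) = -2327 - 2*sqrt(7)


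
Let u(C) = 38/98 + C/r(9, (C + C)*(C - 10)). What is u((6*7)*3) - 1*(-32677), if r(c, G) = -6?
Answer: 1600163/49 ≈ 32656.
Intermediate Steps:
u(C) = 19/49 - C/6 (u(C) = 38/98 + C/(-6) = 38*(1/98) + C*(-⅙) = 19/49 - C/6)
u((6*7)*3) - 1*(-32677) = (19/49 - 6*7*3/6) - 1*(-32677) = (19/49 - 7*3) + 32677 = (19/49 - ⅙*126) + 32677 = (19/49 - 21) + 32677 = -1010/49 + 32677 = 1600163/49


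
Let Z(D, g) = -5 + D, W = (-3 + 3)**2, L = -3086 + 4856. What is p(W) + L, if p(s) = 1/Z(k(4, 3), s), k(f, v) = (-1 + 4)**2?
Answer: 7081/4 ≈ 1770.3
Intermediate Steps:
L = 1770
W = 0 (W = 0**2 = 0)
k(f, v) = 9 (k(f, v) = 3**2 = 9)
p(s) = 1/4 (p(s) = 1/(-5 + 9) = 1/4)
p(W) + L = 1/4 + 1770 = 7081/4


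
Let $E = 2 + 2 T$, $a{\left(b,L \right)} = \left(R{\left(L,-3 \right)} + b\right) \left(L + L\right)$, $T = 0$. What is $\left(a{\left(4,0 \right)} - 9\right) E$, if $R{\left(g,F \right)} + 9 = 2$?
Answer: $-18$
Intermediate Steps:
$R{\left(g,F \right)} = -7$ ($R{\left(g,F \right)} = -9 + 2 = -7$)
$a{\left(b,L \right)} = 2 L \left(-7 + b\right)$ ($a{\left(b,L \right)} = \left(-7 + b\right) \left(L + L\right) = \left(-7 + b\right) 2 L = 2 L \left(-7 + b\right)$)
$E = 2$ ($E = 2 + 2 \cdot 0 = 2 + 0 = 2$)
$\left(a{\left(4,0 \right)} - 9\right) E = \left(2 \cdot 0 \left(-7 + 4\right) - 9\right) 2 = \left(2 \cdot 0 \left(-3\right) - 9\right) 2 = \left(0 - 9\right) 2 = \left(-9\right) 2 = -18$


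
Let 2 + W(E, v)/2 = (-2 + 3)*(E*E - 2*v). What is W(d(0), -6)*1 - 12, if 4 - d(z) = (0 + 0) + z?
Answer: 40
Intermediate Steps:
d(z) = 4 - z (d(z) = 4 - ((0 + 0) + z) = 4 - (0 + z) = 4 - z)
W(E, v) = -4 - 4*v + 2*E² (W(E, v) = -4 + 2*((-2 + 3)*(E*E - 2*v)) = -4 + 2*(1*(E² - 2*v)) = -4 + 2*(E² - 2*v) = -4 + (-4*v + 2*E²) = -4 - 4*v + 2*E²)
W(d(0), -6)*1 - 12 = (-4 - 4*(-6) + 2*(4 - 1*0)²)*1 - 12 = (-4 + 24 + 2*(4 + 0)²)*1 - 12 = (-4 + 24 + 2*4²)*1 - 12 = (-4 + 24 + 2*16)*1 - 12 = (-4 + 24 + 32)*1 - 12 = 52*1 - 12 = 52 - 12 = 40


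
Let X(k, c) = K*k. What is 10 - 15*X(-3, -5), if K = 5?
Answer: 235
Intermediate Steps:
X(k, c) = 5*k
10 - 15*X(-3, -5) = 10 - 75*(-3) = 10 - 15*(-15) = 10 + 225 = 235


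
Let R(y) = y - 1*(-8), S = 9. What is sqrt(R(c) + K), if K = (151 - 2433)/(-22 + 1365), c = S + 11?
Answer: 29*sqrt(56406)/1343 ≈ 5.1284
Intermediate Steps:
c = 20 (c = 9 + 11 = 20)
R(y) = 8 + y (R(y) = y + 8 = 8 + y)
K = -2282/1343 ≈ -1.6992
sqrt(R(c) + K) = sqrt((8 + 20) - 2282/1343) = sqrt(28 - 2282/1343) = sqrt(35322/1343) = 29*sqrt(56406)/1343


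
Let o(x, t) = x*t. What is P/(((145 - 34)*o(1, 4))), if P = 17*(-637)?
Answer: -10829/444 ≈ -24.390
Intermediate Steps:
o(x, t) = t*x
P = -10829
P/(((145 - 34)*o(1, 4))) = -10829*1/(4*(145 - 34)) = -10829/(111*4) = -10829/444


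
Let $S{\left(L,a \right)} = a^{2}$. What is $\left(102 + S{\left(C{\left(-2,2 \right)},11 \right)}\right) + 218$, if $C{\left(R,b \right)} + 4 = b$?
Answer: $441$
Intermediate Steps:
$C{\left(R,b \right)} = -4 + b$
$\left(102 + S{\left(C{\left(-2,2 \right)},11 \right)}\right) + 218 = \left(102 + 11^{2}\right) + 218 = \left(102 + 121\right) + 218 = 223 + 218 = 441$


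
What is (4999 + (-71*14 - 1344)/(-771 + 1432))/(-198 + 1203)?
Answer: 1100667/221435 ≈ 4.9706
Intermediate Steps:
(4999 + (-71*14 - 1344)/(-771 + 1432))/(-198 + 1203) = (4999 + (-994 - 1344)/661)/1005 = (4999 - 2338*1/661)*(1/1005) = (4999 - 2338/661)*(1/1005) = (3302001/661)*(1/1005) = 1100667/221435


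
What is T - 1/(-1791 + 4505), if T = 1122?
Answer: 3045107/2714 ≈ 1122.0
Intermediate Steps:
T - 1/(-1791 + 4505) = 1122 - 1/(-1791 + 4505) = 1122 - 1/2714 = 3045107/2714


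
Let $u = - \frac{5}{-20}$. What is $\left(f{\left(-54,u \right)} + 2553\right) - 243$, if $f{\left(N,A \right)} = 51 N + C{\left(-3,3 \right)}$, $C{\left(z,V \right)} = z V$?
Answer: $-453$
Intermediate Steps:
$C{\left(z,V \right)} = V z$
$u = \frac{1}{4}$ ($u = \left(-5\right) \left(- \frac{1}{20}\right) = \frac{1}{4} \approx 0.25$)
$f{\left(N,A \right)} = -9 + 51 N$ ($f{\left(N,A \right)} = 51 N + 3 \left(-3\right) = 51 N - 9 = -9 + 51 N$)
$\left(f{\left(-54,u \right)} + 2553\right) - 243 = \left(\left(-9 + 51 \left(-54\right)\right) + 2553\right) - 243 = \left(\left(-9 - 2754\right) + 2553\right) - 243 = \left(-2763 + 2553\right) - 243 = -210 - 243 = -453$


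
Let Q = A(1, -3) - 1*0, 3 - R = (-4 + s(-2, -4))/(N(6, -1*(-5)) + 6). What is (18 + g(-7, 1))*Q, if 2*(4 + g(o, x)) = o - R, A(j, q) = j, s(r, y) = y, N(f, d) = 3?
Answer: 77/9 ≈ 8.5556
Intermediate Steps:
R = 35/9 (R = 3 - (-4 - 4)/(3 + 6) = 3 - (-8)/9 = 3 - 1*(-8/9) = 3 + 8/9 = 35/9 ≈ 3.8889)
Q = 1 (Q = 1 - 1*0 = 1 + 0 = 1)
g(o, x) = -107/18 + o/2 (g(o, x) = -4 + (o - 1*35/9)/2 = -4 + (o - 35/9)/2 = -4 + (-35/9 + o)/2 = -4 + (-35/18 + o/2) = -107/18 + o/2)
(18 + g(-7, 1))*Q = (18 + (-107/18 + (1/2)*(-7)))*1 = (18 + (-107/18 - 7/2))*1 = (18 - 85/9)*1 = (77/9)*1 = 77/9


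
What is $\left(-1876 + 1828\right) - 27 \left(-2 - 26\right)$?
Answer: $708$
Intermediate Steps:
$\left(-1876 + 1828\right) - 27 \left(-2 - 26\right) = -48 - -756 = -48 + 756 = 708$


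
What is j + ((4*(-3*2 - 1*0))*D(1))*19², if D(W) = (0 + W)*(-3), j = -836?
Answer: 25156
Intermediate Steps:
D(W) = -3*W (D(W) = W*(-3) = -3*W)
j + ((4*(-3*2 - 1*0))*D(1))*19² = -836 + ((4*(-3*2 - 1*0))*(-3*1))*19² = -836 + ((4*(-6 + 0))*(-3))*361 = -836 + ((4*(-6))*(-3))*361 = -836 - 24*(-3)*361 = -836 + 72*361 = -836 + 25992 = 25156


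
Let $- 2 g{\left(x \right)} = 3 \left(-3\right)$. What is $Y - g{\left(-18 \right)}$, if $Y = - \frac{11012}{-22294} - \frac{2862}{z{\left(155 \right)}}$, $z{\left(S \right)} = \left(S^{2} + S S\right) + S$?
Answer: $- \frac{4369042183}{1074682270} \approx -4.0654$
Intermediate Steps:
$g{\left(x \right)} = \frac{9}{2}$ ($g{\left(x \right)} = - \frac{3 \left(-3\right)}{2} = \left(- \frac{1}{2}\right) \left(-9\right) = \frac{9}{2}$)
$z{\left(S \right)} = S + 2 S^{2}$ ($z{\left(S \right)} = \left(S^{2} + S^{2}\right) + S = 2 S^{2} + S = S + 2 S^{2}$)
$Y = \frac{233514016}{537341135}$ ($Y = - \frac{11012}{-22294} - \frac{2862}{155 \left(1 + 2 \cdot 155\right)} = \left(-11012\right) \left(- \frac{1}{22294}\right) - \frac{2862}{155 \left(1 + 310\right)} = \frac{5506}{11147} - \frac{2862}{155 \cdot 311} = \frac{5506}{11147} - \frac{2862}{48205} = \frac{233514016}{537341135} \approx 0.43457$)
$Y - g{\left(-18 \right)} = \frac{233514016}{537341135} - \frac{9}{2} = - \frac{4369042183}{1074682270}$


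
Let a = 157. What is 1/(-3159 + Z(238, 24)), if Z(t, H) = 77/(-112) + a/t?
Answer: -1904/6014789 ≈ -0.00031655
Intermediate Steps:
Z(t, H) = -11/16 + 157/t (Z(t, H) = 77/(-112) + 157/t = 77*(-1/112) + 157/t = -11/16 + 157/t)
1/(-3159 + Z(238, 24)) = 1/(-3159 + (-11/16 + 157/238)) = 1/(-3159 - 53/1904) = 1/(-6014789/1904) = -1904/6014789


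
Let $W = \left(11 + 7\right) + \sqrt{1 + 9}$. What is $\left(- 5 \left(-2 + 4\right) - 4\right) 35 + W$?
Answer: $-472 + \sqrt{10} \approx -468.84$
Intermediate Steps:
$W = 18 + \sqrt{10} \approx 21.162$
$\left(- 5 \left(-2 + 4\right) - 4\right) 35 + W = \left(- 5 \left(-2 + 4\right) - 4\right) 35 + \left(18 + \sqrt{10}\right) = \left(\left(-5\right) 2 - 4\right) 35 + \left(18 + \sqrt{10}\right) = \left(-10 - 4\right) 35 + \left(18 + \sqrt{10}\right) = \left(-14\right) 35 + \left(18 + \sqrt{10}\right) = -490 + \left(18 + \sqrt{10}\right) = -472 + \sqrt{10}$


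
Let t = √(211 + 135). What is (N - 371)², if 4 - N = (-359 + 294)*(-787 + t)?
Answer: 2655978334 - 6697860*√346 ≈ 2.5314e+9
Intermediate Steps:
t = √346 ≈ 18.601
N = -51151 + 65*√346 (N = 4 - (-359 + 294)*(-787 + √346) = 4 - (-65)*(-787 + √346) = 4 - (51155 - 65*√346) = 4 + (-51155 + 65*√346) = -51151 + 65*√346 ≈ -49942.)
(N - 371)² = ((-51151 + 65*√346) - 371)² = (-51522 + 65*√346)²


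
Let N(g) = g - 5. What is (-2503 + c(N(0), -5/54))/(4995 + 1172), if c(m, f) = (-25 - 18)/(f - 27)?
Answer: -3659567/9022321 ≈ -0.40561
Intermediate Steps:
N(g) = -5 + g
c(m, f) = -43/(-27 + f)
(-2503 + c(N(0), -5/54))/(4995 + 1172) = (-2503 - 43/(-27 - 5/54))/(4995 + 1172) = (-2503 - 43/(-27 - 5*1/54))/6167 = (-2503 - 43/(-27 - 5/54))*(1/6167) = (-2503 - 43/(-1463/54))*(1/6167) = (-2503 - 43*(-54/1463))*(1/6167) = (-2503 + 2322/1463)*(1/6167) = -3659567/1463*1/6167 = -3659567/9022321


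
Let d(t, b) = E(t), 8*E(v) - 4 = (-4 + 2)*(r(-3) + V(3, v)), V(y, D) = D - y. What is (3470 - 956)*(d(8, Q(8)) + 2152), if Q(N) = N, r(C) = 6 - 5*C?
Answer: 5395044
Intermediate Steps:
r(C) = 6 - 5*C
E(v) = -4 - v/4 (E(v) = ½ + ((-4 + 2)*((6 - 5*(-3)) + (v - 1*3)))/8 = ½ + (-2*((6 + 15) + (v - 3)))/8 = ½ + (-2*(21 + (-3 + v)))/8 = ½ + (-2*(18 + v))/8 = ½ + (-36 - 2*v)/8 = ½ + (-9/2 - v/4) = -4 - v/4)
d(t, b) = -4 - t/4
(3470 - 956)*(d(8, Q(8)) + 2152) = (3470 - 956)*((-4 - ¼*8) + 2152) = 2514*((-4 - 2) + 2152) = 2514*(-6 + 2152) = 2514*2146 = 5395044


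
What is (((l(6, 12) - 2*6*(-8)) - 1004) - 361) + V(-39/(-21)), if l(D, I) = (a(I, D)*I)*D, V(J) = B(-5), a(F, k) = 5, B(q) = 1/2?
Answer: -1817/2 ≈ -908.50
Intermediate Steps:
B(q) = 1/2 (B(q) = 1*(1/2) = 1/2)
V(J) = 1/2
l(D, I) = 5*D*I (l(D, I) = (5*I)*D = 5*D*I)
(((l(6, 12) - 2*6*(-8)) - 1004) - 361) + V(-39/(-21)) = (((5*6*12 - 2*6*(-8)) - 1004) - 361) + 1/2 = (((360 - 12*(-8)) - 1004) - 361) + 1/2 = (((360 + 96) - 1004) - 361) + 1/2 = ((456 - 1004) - 361) + 1/2 = (-548 - 361) + 1/2 = -909 + 1/2 = -1817/2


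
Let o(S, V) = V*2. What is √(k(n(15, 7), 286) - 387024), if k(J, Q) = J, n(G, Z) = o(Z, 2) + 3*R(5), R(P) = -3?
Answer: I*√387029 ≈ 622.12*I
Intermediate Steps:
o(S, V) = 2*V
n(G, Z) = -5 (n(G, Z) = 2*2 + 3*(-3) = 4 - 9 = -5)
√(k(n(15, 7), 286) - 387024) = √(-5 - 387024) = √(-387029) = I*√387029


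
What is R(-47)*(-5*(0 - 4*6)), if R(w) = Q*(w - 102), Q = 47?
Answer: -840360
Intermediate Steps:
R(w) = -4794 + 47*w (R(w) = 47*(w - 102) = 47*(-102 + w) = -4794 + 47*w)
R(-47)*(-5*(0 - 4*6)) = (-4794 + 47*(-47))*(-5*(0 - 4*6)) = (-4794 - 2209)*(-5*(0 - 24)) = -(-35015)*(-24) = -7003*120 = -840360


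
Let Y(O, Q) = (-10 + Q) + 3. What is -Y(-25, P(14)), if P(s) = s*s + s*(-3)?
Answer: -147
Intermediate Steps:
P(s) = s² - 3*s
Y(O, Q) = -7 + Q
-Y(-25, P(14)) = -(-7 + 14*(-3 + 14)) = -(-7 + 14*11) = -(-7 + 154) = -1*147 = -147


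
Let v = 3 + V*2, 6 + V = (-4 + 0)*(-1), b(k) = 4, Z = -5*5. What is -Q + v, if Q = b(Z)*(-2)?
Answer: 7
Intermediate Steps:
Z = -25
V = -2 (V = -6 + (-4 + 0)*(-1) = -6 - 4*(-1) = -6 + 4 = -2)
Q = -8 (Q = 4*(-2) = -8)
v = -1 (v = 3 - 2*2 = 3 - 4 = -1)
-Q + v = -1*(-8) - 1 = 8 - 1 = 7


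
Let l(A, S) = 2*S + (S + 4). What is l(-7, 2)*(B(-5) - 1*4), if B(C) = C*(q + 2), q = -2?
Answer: -40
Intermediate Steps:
l(A, S) = 4 + 3*S (l(A, S) = 2*S + (4 + S) = 4 + 3*S)
B(C) = 0 (B(C) = C*(-2 + 2) = C*0 = 0)
l(-7, 2)*(B(-5) - 1*4) = (4 + 3*2)*(0 - 1*4) = (4 + 6)*(0 - 4) = 10*(-4) = -40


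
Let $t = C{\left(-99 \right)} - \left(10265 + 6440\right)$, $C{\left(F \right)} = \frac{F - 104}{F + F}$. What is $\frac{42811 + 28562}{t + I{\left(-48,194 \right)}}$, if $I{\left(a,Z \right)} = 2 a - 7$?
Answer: $- \frac{14131854}{3327781} \approx -4.2466$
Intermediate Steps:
$I{\left(a,Z \right)} = -7 + 2 a$
$C{\left(F \right)} = \frac{-104 + F}{2 F}$
$t = - \frac{3307387}{198}$ ($t = \frac{-104 - 99}{2 \left(-99\right)} - \left(10265 + 6440\right) = \frac{1}{2} \left(- \frac{1}{99}\right) \left(-203\right) - 16705 = \frac{203}{198} - 16705 = - \frac{3307387}{198} \approx -16704.0$)
$\frac{42811 + 28562}{t + I{\left(-48,194 \right)}} = \frac{42811 + 28562}{- \frac{3307387}{198} + \left(-7 + 2 \left(-48\right)\right)} = \frac{71373}{- \frac{3307387}{198} - 103} = \frac{71373}{- \frac{3327781}{198}} = 71373 \left(- \frac{198}{3327781}\right) = - \frac{14131854}{3327781}$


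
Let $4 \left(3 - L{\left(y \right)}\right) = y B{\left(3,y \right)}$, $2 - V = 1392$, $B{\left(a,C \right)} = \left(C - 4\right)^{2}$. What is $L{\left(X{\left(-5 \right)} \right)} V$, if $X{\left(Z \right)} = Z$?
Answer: $- \frac{289815}{2} \approx -1.4491 \cdot 10^{5}$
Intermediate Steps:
$B{\left(a,C \right)} = \left(-4 + C\right)^{2}$
$V = -1390$ ($V = 2 - 1392 = -1390$)
$L{\left(y \right)} = 3 - \frac{y \left(-4 + y\right)^{2}}{4}$
$L{\left(X{\left(-5 \right)} \right)} V = \left(3 - - \frac{5 \left(-4 - 5\right)^{2}}{4}\right) \left(-1390\right) = \left(3 - - \frac{5 \left(-9\right)^{2}}{4}\right) \left(-1390\right) = \left(3 - \left(- \frac{5}{4}\right) 81\right) \left(-1390\right) = \left(3 + \frac{405}{4}\right) \left(-1390\right) = \frac{417}{4} \left(-1390\right) = - \frac{289815}{2}$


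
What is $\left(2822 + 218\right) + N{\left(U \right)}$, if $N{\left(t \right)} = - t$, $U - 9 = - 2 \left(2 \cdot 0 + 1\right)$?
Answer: $3033$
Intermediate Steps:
$U = 7$ ($U = 9 - 2 \left(2 \cdot 0 + 1\right) = 9 - 2 \left(0 + 1\right) = 9 - 2 = 7$)
$\left(2822 + 218\right) + N{\left(U \right)} = \left(2822 + 218\right) - 7 = 3040 - 7 = 3033$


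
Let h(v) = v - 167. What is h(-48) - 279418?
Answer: -279633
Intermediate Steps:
h(v) = -167 + v
h(-48) - 279418 = (-167 - 48) - 279418 = -215 - 279418 = -279633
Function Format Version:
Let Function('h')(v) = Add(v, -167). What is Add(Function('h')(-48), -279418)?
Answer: -279633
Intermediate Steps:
Function('h')(v) = Add(-167, v)
Add(Function('h')(-48), -279418) = Add(Add(-167, -48), -279418) = Add(-215, -279418) = -279633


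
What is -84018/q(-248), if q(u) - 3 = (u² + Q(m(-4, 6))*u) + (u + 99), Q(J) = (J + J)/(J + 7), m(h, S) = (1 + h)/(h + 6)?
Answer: -462099/338213 ≈ -1.3663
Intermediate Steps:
m(h, S) = (1 + h)/(6 + h)
Q(J) = 2*J/(7 + J) (Q(J) = (2*J)/(7 + J) = 2*J/(7 + J))
q(u) = 102 + u² + 5*u/11 (q(u) = 3 + ((u² + (2*((1 - 4)/(6 - 4))/(7 + (1 - 4)/(6 - 4)))*u) + (u + 99)) = 3 + ((u² + (2*(-3/2)/(7 - 3/2))*u) + (99 + u)) = 3 + ((u² + (2*(-3/2)/(11/2))*u) + (99 + u)) = 3 + ((u² + (2*(-3/2)*(2/11))*u) + (99 + u)) = 3 + ((u² - 6*u/11) + (99 + u)) = 3 + (99 + u² + 5*u/11) = 102 + u² + 5*u/11)
-84018/q(-248) = -84018/(102 + (-248)² + (5/11)*(-248)) = -84018/(102 + 61504 - 1240/11) = -84018/676426/11 = -84018*11/676426 = -462099/338213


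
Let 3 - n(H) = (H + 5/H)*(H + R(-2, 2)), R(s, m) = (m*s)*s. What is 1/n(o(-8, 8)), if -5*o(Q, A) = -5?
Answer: -1/51 ≈ -0.019608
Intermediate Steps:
R(s, m) = m*s²
o(Q, A) = 1 (o(Q, A) = -⅕*(-5) = 1)
n(H) = 3 - (8 + H)*(H + 5/H) (n(H) = 3 - (H + 5/H)*(H + 2*(-2)²) = 3 - (H + 5/H)*(H + 2*4) = 3 - (H + 5/H)*(H + 8) = 3 - (H + 5/H)*(8 + H) = 3 - (8 + H)*(H + 5/H))
1/n(o(-8, 8)) = 1/(-2 - 1*1² - 40/1 - 8*1) = 1/(-2 - 1*1 - 40*1 - 8) = 1/(-2 - 1 - 40 - 8) = 1/(-51) = -1/51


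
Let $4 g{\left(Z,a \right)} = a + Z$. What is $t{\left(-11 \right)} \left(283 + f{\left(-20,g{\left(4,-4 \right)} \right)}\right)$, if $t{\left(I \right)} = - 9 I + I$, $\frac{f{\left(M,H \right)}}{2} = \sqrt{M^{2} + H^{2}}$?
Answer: $28424$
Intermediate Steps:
$g{\left(Z,a \right)} = \frac{Z}{4} + \frac{a}{4}$ ($g{\left(Z,a \right)} = \frac{a + Z}{4} = \frac{Z + a}{4} = \frac{Z}{4} + \frac{a}{4}$)
$f{\left(M,H \right)} = 2 \sqrt{H^{2} + M^{2}}$ ($f{\left(M,H \right)} = 2 \sqrt{M^{2} + H^{2}} = 2 \sqrt{H^{2} + M^{2}}$)
$t{\left(I \right)} = - 8 I$
$t{\left(-11 \right)} \left(283 + f{\left(-20,g{\left(4,-4 \right)} \right)}\right) = \left(-8\right) \left(-11\right) \left(283 + 2 \sqrt{\left(\frac{1}{4} \cdot 4 + \frac{1}{4} \left(-4\right)\right)^{2} + \left(-20\right)^{2}}\right) = 88 \left(283 + 2 \sqrt{\left(1 - 1\right)^{2} + 400}\right) = 88 \left(283 + 2 \sqrt{0^{2} + 400}\right) = 88 \left(283 + 2 \sqrt{0 + 400}\right) = 88 \left(283 + 2 \sqrt{400}\right) = 88 \left(283 + 2 \cdot 20\right) = 88 \left(283 + 40\right) = 88 \cdot 323 = 28424$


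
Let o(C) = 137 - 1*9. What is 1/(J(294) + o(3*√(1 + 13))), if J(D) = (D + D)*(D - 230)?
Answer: 1/37760 ≈ 2.6483e-5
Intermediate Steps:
J(D) = 2*D*(-230 + D) (J(D) = (2*D)*(-230 + D) = 2*D*(-230 + D))
o(C) = 128 (o(C) = 137 - 9 = 128)
1/(J(294) + o(3*√(1 + 13))) = 1/(2*294*(-230 + 294) + 128) = 1/(2*294*64 + 128) = 1/(37632 + 128) = 1/37760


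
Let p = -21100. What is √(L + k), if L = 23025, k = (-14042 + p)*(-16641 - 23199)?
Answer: √1400080305 ≈ 37418.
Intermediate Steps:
k = 1400057280 (k = (-14042 - 21100)*(-16641 - 23199) = -35142*(-39840) = 1400057280)
√(L + k) = √(23025 + 1400057280) = √1400080305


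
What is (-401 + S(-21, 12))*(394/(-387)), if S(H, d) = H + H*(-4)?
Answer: 133172/387 ≈ 344.11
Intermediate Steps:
S(H, d) = -3*H (S(H, d) = H - 4*H = -3*H)
(-401 + S(-21, 12))*(394/(-387)) = (-401 - 3*(-21))*(394/(-387)) = (-401 + 63)*(394*(-1/387)) = -338*(-394/387) = 133172/387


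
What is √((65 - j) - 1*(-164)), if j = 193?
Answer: 6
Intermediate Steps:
√((65 - j) - 1*(-164)) = √((65 - 1*193) - 1*(-164)) = √((65 - 193) + 164) = √(-128 + 164) = √36 = 6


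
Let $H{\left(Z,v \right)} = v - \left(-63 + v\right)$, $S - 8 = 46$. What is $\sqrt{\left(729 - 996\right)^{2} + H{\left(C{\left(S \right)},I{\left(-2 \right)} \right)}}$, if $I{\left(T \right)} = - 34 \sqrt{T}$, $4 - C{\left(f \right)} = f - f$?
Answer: $6 \sqrt{1982} \approx 267.12$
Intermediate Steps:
$S = 54$ ($S = 8 + 46 = 54$)
$C{\left(f \right)} = 4$ ($C{\left(f \right)} = 4 - \left(f - f\right) = 4 - 0 = 4 + 0 = 4$)
$H{\left(Z,v \right)} = 63$ ($H{\left(Z,v \right)} = v - \left(-63 + v\right) = 63$)
$\sqrt{\left(729 - 996\right)^{2} + H{\left(C{\left(S \right)},I{\left(-2 \right)} \right)}} = \sqrt{\left(729 - 996\right)^{2} + 63} = \sqrt{\left(-267\right)^{2} + 63} = \sqrt{71289 + 63} = \sqrt{71352} = 6 \sqrt{1982}$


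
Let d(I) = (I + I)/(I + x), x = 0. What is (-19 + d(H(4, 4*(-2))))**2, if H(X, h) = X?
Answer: 289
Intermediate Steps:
d(I) = 2 (d(I) = (I + I)/(I + 0) = (2*I)/I = 2)
(-19 + d(H(4, 4*(-2))))**2 = (-19 + 2)**2 = (-17)**2 = 289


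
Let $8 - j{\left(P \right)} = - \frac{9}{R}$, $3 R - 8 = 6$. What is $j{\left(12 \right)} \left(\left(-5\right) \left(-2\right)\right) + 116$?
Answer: $\frac{1507}{7} \approx 215.29$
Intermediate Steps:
$R = \frac{14}{3}$ ($R = \frac{8}{3} + \frac{1}{3} \cdot 6 = \frac{8}{3} + 2 = \frac{14}{3} \approx 4.6667$)
$j{\left(P \right)} = \frac{139}{14}$ ($j{\left(P \right)} = 8 - - \frac{9}{\frac{14}{3}} = 8 - \left(-9\right) \frac{3}{14} = 8 - - \frac{27}{14} = 8 + \frac{27}{14} = \frac{139}{14}$)
$j{\left(12 \right)} \left(\left(-5\right) \left(-2\right)\right) + 116 = \frac{139 \left(\left(-5\right) \left(-2\right)\right)}{14} + 116 = \frac{139}{14} \cdot 10 + 116 = \frac{695}{7} + 116 = \frac{1507}{7}$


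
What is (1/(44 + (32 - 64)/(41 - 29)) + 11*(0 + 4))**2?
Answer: 29800681/15376 ≈ 1938.1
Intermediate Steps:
(1/(44 + (32 - 64)/(41 - 29)) + 11*(0 + 4))**2 = (1/(44 - 32/12) + 11*4)**2 = (1/(44 - 32*1/12) + 44)**2 = (1/(44 - 8/3) + 44)**2 = (1/(124/3) + 44)**2 = (3/124 + 44)**2 = (5459/124)**2 = 29800681/15376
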